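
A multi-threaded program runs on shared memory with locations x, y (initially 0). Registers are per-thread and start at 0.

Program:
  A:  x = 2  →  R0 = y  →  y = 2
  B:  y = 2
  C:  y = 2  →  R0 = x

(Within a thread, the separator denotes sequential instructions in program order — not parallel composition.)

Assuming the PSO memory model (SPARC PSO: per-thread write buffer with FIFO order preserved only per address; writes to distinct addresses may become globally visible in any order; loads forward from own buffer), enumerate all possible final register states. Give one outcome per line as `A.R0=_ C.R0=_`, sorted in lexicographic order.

outcome vector order: (A.R0,C.R0)
|PSO outcomes| = 4

A.R0=0 C.R0=0
A.R0=0 C.R0=2
A.R0=2 C.R0=0
A.R0=2 C.R0=2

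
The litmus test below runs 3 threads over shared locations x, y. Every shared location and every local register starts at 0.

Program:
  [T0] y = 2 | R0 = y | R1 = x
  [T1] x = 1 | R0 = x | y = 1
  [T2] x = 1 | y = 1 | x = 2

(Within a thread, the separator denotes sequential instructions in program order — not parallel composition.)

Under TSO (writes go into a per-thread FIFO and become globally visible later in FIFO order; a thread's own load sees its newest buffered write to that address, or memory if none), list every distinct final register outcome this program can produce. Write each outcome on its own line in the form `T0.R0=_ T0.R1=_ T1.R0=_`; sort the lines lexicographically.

T0.R0=1 T0.R1=1 T1.R0=1
T0.R0=1 T0.R1=1 T1.R0=2
T0.R0=1 T0.R1=2 T1.R0=1
T0.R0=1 T0.R1=2 T1.R0=2
T0.R0=2 T0.R1=0 T1.R0=1
T0.R0=2 T0.R1=0 T1.R0=2
T0.R0=2 T0.R1=1 T1.R0=1
T0.R0=2 T0.R1=1 T1.R0=2
T0.R0=2 T0.R1=2 T1.R0=1
T0.R0=2 T0.R1=2 T1.R0=2

outcome vector order: (T0.R0,T0.R1,T1.R0)
|TSO outcomes| = 10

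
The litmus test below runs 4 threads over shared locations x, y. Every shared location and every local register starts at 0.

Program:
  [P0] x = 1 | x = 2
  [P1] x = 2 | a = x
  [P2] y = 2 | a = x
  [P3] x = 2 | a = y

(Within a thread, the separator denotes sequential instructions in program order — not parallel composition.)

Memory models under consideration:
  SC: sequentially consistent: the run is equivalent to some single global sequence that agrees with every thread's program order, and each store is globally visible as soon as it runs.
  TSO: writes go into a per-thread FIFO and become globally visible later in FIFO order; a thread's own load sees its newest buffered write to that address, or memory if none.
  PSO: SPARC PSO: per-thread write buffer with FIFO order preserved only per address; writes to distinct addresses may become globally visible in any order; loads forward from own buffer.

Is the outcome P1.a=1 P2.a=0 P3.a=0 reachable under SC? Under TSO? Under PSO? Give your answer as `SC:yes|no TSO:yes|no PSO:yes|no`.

SC:no TSO:yes PSO:yes

outcome vector order: (P1.a,P2.a,P3.a)
under SC → 102; 110; 112; 120; 122; 202; 210; 212; 220; 222
under TSO → 100; 102; 110; 112; 120; 122; 200; 202; 210; 212; 220; 222
under PSO → 100; 102; 110; 112; 120; 122; 200; 202; 210; 212; 220; 222
target 100 ∈ {TSO,PSO}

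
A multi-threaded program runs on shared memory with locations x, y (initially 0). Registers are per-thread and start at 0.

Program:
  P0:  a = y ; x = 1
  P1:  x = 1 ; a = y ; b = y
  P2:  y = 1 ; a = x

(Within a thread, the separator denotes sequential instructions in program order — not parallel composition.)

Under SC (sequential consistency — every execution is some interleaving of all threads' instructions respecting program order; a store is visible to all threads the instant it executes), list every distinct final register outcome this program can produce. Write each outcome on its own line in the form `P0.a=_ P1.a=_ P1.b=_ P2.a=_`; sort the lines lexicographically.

outcome vector order: (P0.a,P1.a,P1.b,P2.a)
|SC outcomes| = 8

P0.a=0 P1.a=0 P1.b=0 P2.a=1
P0.a=0 P1.a=0 P1.b=1 P2.a=1
P0.a=0 P1.a=1 P1.b=1 P2.a=0
P0.a=0 P1.a=1 P1.b=1 P2.a=1
P0.a=1 P1.a=0 P1.b=0 P2.a=1
P0.a=1 P1.a=0 P1.b=1 P2.a=1
P0.a=1 P1.a=1 P1.b=1 P2.a=0
P0.a=1 P1.a=1 P1.b=1 P2.a=1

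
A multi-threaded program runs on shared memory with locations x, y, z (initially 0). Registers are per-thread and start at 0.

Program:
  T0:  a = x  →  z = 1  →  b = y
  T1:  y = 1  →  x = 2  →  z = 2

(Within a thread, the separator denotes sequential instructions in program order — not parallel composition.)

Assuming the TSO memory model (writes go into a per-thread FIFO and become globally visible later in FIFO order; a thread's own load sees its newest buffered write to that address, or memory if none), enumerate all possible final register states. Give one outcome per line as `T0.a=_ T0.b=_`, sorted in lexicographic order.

T0.a=0 T0.b=0
T0.a=0 T0.b=1
T0.a=2 T0.b=1

outcome vector order: (T0.a,T0.b)
|TSO outcomes| = 3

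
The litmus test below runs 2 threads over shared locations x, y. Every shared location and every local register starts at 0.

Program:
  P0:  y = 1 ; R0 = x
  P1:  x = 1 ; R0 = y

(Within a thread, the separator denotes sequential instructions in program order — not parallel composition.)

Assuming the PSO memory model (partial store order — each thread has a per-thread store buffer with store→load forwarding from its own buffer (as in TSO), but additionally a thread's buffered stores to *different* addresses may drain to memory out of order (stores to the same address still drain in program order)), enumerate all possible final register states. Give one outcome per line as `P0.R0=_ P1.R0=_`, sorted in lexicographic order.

outcome vector order: (P0.R0,P1.R0)
|PSO outcomes| = 4

P0.R0=0 P1.R0=0
P0.R0=0 P1.R0=1
P0.R0=1 P1.R0=0
P0.R0=1 P1.R0=1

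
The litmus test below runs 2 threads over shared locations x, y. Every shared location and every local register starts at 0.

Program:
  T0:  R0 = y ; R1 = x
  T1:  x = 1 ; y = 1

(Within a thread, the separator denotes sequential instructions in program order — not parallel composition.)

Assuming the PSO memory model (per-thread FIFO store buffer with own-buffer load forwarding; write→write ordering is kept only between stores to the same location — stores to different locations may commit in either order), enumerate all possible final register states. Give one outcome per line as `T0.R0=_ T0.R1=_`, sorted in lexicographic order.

T0.R0=0 T0.R1=0
T0.R0=0 T0.R1=1
T0.R0=1 T0.R1=0
T0.R0=1 T0.R1=1

outcome vector order: (T0.R0,T0.R1)
|PSO outcomes| = 4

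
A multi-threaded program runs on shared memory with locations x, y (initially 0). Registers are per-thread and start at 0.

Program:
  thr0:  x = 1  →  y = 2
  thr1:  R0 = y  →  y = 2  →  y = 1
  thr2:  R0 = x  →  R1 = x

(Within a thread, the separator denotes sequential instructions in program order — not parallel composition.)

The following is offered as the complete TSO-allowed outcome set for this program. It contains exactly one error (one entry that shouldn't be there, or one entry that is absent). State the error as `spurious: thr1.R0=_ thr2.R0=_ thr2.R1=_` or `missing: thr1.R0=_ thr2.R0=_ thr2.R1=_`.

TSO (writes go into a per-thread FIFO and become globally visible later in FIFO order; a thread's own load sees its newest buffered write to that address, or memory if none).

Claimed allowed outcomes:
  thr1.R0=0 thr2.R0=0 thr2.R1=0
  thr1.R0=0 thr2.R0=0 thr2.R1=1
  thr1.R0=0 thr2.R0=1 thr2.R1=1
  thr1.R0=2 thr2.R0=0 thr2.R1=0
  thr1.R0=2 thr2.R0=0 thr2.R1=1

outcome vector order: (thr1.R0,thr2.R0,thr2.R1)
[TSO] allowed = {<0 0 0> <0 0 1> <0 1 1> <2 0 0> <2 0 1> <2 1 1>}
TSO∖claimed = {<2 1 1>}

missing: thr1.R0=2 thr2.R0=1 thr2.R1=1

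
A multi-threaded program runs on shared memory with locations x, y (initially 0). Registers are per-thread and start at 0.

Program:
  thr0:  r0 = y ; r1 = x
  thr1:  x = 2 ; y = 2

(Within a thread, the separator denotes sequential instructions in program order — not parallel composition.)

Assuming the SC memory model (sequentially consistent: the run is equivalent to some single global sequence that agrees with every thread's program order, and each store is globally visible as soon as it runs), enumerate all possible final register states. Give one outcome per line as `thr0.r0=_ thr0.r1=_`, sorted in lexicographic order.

thr0.r0=0 thr0.r1=0
thr0.r0=0 thr0.r1=2
thr0.r0=2 thr0.r1=2

outcome vector order: (thr0.r0,thr0.r1)
|SC outcomes| = 3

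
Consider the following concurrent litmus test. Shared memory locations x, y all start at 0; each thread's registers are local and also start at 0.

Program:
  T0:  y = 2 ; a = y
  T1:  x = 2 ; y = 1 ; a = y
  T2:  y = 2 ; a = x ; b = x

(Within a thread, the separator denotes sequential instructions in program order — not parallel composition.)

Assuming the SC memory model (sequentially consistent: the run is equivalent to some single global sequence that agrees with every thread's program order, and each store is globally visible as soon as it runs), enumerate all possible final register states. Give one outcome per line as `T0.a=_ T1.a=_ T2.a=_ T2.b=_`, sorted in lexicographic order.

outcome vector order: (T0.a,T1.a,T2.a,T2.b)
|SC outcomes| = 10

T0.a=1 T1.a=1 T2.a=0 T2.b=0
T0.a=1 T1.a=1 T2.a=0 T2.b=2
T0.a=1 T1.a=1 T2.a=2 T2.b=2
T0.a=1 T1.a=2 T2.a=2 T2.b=2
T0.a=2 T1.a=1 T2.a=0 T2.b=0
T0.a=2 T1.a=1 T2.a=0 T2.b=2
T0.a=2 T1.a=1 T2.a=2 T2.b=2
T0.a=2 T1.a=2 T2.a=0 T2.b=0
T0.a=2 T1.a=2 T2.a=0 T2.b=2
T0.a=2 T1.a=2 T2.a=2 T2.b=2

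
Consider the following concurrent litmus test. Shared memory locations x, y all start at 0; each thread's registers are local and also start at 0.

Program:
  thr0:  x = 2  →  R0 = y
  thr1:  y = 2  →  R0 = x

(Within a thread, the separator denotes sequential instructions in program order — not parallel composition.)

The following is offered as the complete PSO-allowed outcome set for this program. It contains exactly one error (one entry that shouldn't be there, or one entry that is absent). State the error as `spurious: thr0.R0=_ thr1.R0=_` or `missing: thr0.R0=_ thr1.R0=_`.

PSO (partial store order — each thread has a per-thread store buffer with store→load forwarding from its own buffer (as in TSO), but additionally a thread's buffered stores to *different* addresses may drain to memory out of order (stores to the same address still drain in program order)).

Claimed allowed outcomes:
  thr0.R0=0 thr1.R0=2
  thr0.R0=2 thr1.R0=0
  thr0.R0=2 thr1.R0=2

missing: thr0.R0=0 thr1.R0=0

outcome vector order: (thr0.R0,thr1.R0)
PSO (4): (0,0); (0,2); (2,0); (2,2)
PSO∖claimed = {(0,0)}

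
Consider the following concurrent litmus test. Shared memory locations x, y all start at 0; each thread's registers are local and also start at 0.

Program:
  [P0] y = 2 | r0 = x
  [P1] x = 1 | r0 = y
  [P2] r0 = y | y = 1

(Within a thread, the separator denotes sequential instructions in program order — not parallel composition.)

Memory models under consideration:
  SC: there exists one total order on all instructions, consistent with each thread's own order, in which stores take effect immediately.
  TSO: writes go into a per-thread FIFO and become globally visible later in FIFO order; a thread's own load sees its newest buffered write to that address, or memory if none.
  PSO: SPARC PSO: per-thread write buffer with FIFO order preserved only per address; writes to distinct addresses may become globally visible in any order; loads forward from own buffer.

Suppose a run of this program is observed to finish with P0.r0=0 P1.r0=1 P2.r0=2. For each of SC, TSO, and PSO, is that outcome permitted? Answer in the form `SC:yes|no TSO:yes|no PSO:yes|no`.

SC:yes TSO:yes PSO:yes

outcome vector order: (P0.r0,P1.r0,P2.r0)
SC: 10 outcomes — {010, 012, 020, 022, 100, 102, 110, 112, 120, 122}
TSO: 12 outcomes — {000, 002, 010, 012, 020, 022, 100, 102, 110, 112, 120, 122}
PSO: 12 outcomes — {000, 002, 010, 012, 020, 022, 100, 102, 110, 112, 120, 122}
target 012 ∈ {SC,TSO,PSO}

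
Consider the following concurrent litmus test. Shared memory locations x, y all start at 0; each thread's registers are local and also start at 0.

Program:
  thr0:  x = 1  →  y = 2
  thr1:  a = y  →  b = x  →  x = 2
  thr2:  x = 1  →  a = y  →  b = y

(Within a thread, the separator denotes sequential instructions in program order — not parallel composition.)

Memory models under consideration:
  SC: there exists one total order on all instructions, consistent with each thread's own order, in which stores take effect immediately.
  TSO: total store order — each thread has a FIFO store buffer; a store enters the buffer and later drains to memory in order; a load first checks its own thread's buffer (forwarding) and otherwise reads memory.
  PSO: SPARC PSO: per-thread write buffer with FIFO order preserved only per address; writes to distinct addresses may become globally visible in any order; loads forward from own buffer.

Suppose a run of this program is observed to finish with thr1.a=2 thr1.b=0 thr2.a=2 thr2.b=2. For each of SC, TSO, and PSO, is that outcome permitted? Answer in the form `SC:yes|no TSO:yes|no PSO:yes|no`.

SC:no TSO:no PSO:yes

outcome vector order: (thr1.a,thr1.b,thr2.a,thr2.b)
SC (9): 0/0/0/0 0/0/0/2 0/0/2/2 0/1/0/0 0/1/0/2 0/1/2/2 2/1/0/0 2/1/0/2 2/1/2/2
TSO (9): 0/0/0/0 0/0/0/2 0/0/2/2 0/1/0/0 0/1/0/2 0/1/2/2 2/1/0/0 2/1/0/2 2/1/2/2
PSO (12): 0/0/0/0 0/0/0/2 0/0/2/2 0/1/0/0 0/1/0/2 0/1/2/2 2/0/0/0 2/0/0/2 2/0/2/2 2/1/0/0 2/1/0/2 2/1/2/2
target 2/0/2/2 ∈ {PSO}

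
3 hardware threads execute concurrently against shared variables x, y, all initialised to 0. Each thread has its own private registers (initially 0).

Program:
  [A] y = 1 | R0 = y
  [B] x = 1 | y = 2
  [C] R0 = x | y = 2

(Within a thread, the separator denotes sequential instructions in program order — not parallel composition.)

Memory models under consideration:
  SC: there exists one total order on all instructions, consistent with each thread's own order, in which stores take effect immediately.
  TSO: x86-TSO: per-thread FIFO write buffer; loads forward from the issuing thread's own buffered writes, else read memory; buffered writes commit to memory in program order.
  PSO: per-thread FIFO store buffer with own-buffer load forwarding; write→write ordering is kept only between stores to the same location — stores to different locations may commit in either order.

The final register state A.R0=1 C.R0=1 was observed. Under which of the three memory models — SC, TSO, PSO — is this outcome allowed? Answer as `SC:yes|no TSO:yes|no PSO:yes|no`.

outcome vector order: (A.R0,C.R0)
SC: 4 outcomes — {<1 0> <1 1> <2 0> <2 1>}
TSO: 4 outcomes — {<1 0> <1 1> <2 0> <2 1>}
PSO: 4 outcomes — {<1 0> <1 1> <2 0> <2 1>}
target <1 1> ∈ {SC,TSO,PSO}

SC:yes TSO:yes PSO:yes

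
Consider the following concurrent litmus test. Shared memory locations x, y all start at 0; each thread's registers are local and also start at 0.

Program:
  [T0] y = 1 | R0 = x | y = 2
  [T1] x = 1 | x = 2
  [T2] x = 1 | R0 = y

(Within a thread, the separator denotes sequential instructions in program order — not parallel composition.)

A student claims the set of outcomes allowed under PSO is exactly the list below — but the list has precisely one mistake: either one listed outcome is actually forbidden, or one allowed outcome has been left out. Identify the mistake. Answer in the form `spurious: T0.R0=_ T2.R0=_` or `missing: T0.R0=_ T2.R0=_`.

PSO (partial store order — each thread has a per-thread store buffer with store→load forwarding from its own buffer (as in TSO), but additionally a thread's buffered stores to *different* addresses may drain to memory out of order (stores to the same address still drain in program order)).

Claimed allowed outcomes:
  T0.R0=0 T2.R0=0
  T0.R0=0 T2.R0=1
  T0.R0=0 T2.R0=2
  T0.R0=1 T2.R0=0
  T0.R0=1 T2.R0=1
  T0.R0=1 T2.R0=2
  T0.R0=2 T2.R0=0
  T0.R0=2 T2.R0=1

outcome vector order: (T0.R0,T2.R0)
under PSO → 00; 01; 02; 10; 11; 12; 20; 21; 22
PSO∖claimed = {22}

missing: T0.R0=2 T2.R0=2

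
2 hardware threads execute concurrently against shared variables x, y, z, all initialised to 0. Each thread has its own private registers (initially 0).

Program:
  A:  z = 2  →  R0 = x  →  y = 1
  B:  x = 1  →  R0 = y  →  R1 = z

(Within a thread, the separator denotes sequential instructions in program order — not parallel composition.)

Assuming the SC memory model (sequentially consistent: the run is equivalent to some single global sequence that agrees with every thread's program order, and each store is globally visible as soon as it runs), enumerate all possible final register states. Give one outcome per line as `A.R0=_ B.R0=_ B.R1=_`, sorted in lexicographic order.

outcome vector order: (A.R0,B.R0,B.R1)
|SC outcomes| = 5

A.R0=0 B.R0=0 B.R1=2
A.R0=0 B.R0=1 B.R1=2
A.R0=1 B.R0=0 B.R1=0
A.R0=1 B.R0=0 B.R1=2
A.R0=1 B.R0=1 B.R1=2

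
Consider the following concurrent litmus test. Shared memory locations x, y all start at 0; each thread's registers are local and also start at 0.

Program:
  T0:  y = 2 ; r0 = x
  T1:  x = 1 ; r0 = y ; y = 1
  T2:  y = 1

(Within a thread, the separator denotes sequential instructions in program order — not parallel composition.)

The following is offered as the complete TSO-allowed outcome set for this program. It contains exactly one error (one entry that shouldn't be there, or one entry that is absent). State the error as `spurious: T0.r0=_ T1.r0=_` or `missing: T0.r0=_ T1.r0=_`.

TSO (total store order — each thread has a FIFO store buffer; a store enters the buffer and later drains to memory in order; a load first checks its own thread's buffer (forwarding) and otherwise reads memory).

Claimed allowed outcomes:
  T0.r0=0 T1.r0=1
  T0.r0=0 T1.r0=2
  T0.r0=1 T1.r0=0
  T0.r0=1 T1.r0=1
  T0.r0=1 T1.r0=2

outcome vector order: (T0.r0,T1.r0)
TSO: 6 outcomes — {(0,0), (0,1), (0,2), (1,0), (1,1), (1,2)}
TSO∖claimed = {(0,0)}

missing: T0.r0=0 T1.r0=0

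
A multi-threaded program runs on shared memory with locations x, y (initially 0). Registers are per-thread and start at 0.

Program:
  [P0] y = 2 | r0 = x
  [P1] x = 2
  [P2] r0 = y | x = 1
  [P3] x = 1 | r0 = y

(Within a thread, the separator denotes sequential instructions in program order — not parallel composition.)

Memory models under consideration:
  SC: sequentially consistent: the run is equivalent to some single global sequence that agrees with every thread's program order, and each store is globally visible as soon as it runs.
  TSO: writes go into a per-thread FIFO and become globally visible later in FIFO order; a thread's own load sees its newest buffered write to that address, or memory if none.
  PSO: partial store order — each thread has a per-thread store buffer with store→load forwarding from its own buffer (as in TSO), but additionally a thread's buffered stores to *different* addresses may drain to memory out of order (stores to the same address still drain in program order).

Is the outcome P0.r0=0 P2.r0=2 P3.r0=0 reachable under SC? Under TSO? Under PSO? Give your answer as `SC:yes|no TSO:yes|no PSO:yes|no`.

SC:no TSO:yes PSO:yes

outcome vector order: (P0.r0,P2.r0,P3.r0)
under SC → (0,0,2), (0,2,2), (1,0,0), (1,0,2), (1,2,0), (1,2,2), (2,0,0), (2,0,2), (2,2,0), (2,2,2)
under TSO → (0,0,0), (0,0,2), (0,2,0), (0,2,2), (1,0,0), (1,0,2), (1,2,0), (1,2,2), (2,0,0), (2,0,2), (2,2,0), (2,2,2)
under PSO → (0,0,0), (0,0,2), (0,2,0), (0,2,2), (1,0,0), (1,0,2), (1,2,0), (1,2,2), (2,0,0), (2,0,2), (2,2,0), (2,2,2)
target (0,2,0) ∈ {TSO,PSO}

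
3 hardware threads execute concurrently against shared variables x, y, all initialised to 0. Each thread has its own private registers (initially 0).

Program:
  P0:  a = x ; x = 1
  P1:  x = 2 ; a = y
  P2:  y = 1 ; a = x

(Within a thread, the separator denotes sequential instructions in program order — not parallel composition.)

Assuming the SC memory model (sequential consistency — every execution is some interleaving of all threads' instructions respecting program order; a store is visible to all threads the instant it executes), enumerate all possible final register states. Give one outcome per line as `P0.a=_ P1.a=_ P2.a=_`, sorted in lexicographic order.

P0.a=0 P1.a=0 P2.a=1
P0.a=0 P1.a=0 P2.a=2
P0.a=0 P1.a=1 P2.a=0
P0.a=0 P1.a=1 P2.a=1
P0.a=0 P1.a=1 P2.a=2
P0.a=2 P1.a=0 P2.a=1
P0.a=2 P1.a=0 P2.a=2
P0.a=2 P1.a=1 P2.a=0
P0.a=2 P1.a=1 P2.a=1
P0.a=2 P1.a=1 P2.a=2

outcome vector order: (P0.a,P1.a,P2.a)
|SC outcomes| = 10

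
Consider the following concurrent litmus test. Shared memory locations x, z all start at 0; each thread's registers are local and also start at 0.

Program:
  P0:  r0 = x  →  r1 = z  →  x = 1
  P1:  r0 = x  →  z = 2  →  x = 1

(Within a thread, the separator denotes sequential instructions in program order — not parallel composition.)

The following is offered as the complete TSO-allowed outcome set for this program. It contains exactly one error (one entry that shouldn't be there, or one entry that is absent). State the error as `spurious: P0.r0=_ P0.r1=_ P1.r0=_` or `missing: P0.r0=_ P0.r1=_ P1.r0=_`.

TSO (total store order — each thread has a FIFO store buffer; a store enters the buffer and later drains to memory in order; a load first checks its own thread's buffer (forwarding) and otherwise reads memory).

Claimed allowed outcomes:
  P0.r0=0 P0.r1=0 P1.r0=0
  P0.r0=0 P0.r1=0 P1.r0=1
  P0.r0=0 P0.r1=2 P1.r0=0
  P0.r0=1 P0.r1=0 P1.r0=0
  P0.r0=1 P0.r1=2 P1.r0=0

outcome vector order: (P0.r0,P0.r1,P1.r0)
TSO: 4 outcomes — {<0 0 0>; <0 0 1>; <0 2 0>; <1 2 0>}
claimed∖TSO = {<1 0 0>}

spurious: P0.r0=1 P0.r1=0 P1.r0=0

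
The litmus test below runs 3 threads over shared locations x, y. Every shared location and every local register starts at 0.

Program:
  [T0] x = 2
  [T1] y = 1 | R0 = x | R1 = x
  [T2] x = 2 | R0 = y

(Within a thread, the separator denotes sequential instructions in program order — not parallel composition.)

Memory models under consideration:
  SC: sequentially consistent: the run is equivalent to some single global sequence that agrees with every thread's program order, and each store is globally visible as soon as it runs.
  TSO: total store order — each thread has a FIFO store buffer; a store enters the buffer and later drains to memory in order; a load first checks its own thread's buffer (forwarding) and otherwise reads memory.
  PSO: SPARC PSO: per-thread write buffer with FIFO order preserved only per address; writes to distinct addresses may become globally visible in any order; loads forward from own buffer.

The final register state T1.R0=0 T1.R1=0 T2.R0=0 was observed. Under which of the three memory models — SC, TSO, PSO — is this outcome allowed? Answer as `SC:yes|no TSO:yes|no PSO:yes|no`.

SC:no TSO:yes PSO:yes

outcome vector order: (T1.R0,T1.R1,T2.R0)
under SC → <0 0 1>; <0 2 1>; <2 2 0>; <2 2 1>
under TSO → <0 0 0>; <0 0 1>; <0 2 0>; <0 2 1>; <2 2 0>; <2 2 1>
under PSO → <0 0 0>; <0 0 1>; <0 2 0>; <0 2 1>; <2 2 0>; <2 2 1>
target <0 0 0> ∈ {TSO,PSO}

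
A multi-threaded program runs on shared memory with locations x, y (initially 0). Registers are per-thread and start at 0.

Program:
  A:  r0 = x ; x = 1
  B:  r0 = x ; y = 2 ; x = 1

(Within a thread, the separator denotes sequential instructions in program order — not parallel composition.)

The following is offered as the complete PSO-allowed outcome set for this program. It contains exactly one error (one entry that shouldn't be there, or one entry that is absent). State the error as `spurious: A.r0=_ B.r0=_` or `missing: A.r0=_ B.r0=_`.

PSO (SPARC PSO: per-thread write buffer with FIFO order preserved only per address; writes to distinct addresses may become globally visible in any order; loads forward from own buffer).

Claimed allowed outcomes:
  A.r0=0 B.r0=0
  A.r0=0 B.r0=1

missing: A.r0=1 B.r0=0

outcome vector order: (A.r0,B.r0)
PSO: 3 outcomes — {0/0 0/1 1/0}
PSO∖claimed = {1/0}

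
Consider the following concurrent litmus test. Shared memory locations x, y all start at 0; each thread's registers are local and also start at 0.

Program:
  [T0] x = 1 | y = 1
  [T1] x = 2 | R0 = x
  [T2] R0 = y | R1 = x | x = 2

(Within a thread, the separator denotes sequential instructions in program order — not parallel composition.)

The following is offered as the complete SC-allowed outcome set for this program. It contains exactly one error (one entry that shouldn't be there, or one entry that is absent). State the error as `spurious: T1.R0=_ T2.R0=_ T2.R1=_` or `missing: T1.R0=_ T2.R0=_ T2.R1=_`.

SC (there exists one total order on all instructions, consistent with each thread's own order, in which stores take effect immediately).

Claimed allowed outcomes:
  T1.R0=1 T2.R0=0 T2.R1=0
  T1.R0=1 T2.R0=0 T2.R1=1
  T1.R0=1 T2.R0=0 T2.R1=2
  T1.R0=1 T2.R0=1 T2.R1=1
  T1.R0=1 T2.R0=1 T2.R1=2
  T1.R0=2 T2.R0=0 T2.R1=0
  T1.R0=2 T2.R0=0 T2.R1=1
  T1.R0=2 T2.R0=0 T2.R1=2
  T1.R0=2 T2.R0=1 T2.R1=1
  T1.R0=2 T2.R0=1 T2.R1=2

outcome vector order: (T1.R0,T2.R0,T2.R1)
SC: 9 outcomes — {<1 0 0>, <1 0 1>, <1 0 2>, <1 1 1>, <2 0 0>, <2 0 1>, <2 0 2>, <2 1 1>, <2 1 2>}
claimed∖SC = {<1 1 2>}

spurious: T1.R0=1 T2.R0=1 T2.R1=2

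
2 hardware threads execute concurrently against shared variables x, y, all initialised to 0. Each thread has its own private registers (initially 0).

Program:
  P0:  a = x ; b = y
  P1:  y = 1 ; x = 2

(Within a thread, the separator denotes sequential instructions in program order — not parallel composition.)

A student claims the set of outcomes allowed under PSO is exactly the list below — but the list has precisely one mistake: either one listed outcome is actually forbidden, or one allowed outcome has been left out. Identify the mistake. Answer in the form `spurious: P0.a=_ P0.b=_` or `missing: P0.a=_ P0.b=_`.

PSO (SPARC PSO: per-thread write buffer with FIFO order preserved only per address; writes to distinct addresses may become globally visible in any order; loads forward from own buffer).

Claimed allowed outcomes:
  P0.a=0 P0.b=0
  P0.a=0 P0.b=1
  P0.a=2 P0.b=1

missing: P0.a=2 P0.b=0

outcome vector order: (P0.a,P0.b)
under PSO → 00; 01; 20; 21
PSO∖claimed = {20}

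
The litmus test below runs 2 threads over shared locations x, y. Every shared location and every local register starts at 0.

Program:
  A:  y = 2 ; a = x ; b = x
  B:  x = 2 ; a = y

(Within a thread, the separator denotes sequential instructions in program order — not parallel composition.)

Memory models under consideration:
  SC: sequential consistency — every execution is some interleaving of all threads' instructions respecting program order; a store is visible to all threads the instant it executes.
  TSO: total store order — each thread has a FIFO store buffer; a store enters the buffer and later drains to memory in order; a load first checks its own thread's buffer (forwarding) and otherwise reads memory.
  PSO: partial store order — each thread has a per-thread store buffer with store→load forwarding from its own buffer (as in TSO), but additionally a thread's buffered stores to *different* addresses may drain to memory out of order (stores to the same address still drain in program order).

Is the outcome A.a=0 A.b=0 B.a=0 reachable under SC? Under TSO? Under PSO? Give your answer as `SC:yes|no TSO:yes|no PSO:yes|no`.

outcome vector order: (A.a,A.b,B.a)
[SC] allowed = {<0 0 2>, <0 2 2>, <2 2 0>, <2 2 2>}
[TSO] allowed = {<0 0 0>, <0 0 2>, <0 2 0>, <0 2 2>, <2 2 0>, <2 2 2>}
[PSO] allowed = {<0 0 0>, <0 0 2>, <0 2 0>, <0 2 2>, <2 2 0>, <2 2 2>}
target <0 0 0> ∈ {TSO,PSO}

SC:no TSO:yes PSO:yes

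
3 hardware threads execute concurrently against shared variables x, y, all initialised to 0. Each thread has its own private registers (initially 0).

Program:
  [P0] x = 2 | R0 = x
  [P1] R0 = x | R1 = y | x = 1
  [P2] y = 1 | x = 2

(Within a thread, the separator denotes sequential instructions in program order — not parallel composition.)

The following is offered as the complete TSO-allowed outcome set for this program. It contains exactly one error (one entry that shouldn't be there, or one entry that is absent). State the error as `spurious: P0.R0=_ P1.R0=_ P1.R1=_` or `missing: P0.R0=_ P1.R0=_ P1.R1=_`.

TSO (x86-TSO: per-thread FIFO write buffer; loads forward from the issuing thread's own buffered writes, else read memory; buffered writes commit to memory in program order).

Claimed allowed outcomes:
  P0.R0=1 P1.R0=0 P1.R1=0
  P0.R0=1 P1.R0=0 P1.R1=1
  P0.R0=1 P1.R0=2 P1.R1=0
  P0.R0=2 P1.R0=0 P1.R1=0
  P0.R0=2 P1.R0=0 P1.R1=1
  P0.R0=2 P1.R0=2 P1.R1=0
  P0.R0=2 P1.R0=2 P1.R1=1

outcome vector order: (P0.R0,P1.R0,P1.R1)
TSO (8): (1,0,0); (1,0,1); (1,2,0); (1,2,1); (2,0,0); (2,0,1); (2,2,0); (2,2,1)
TSO∖claimed = {(1,2,1)}

missing: P0.R0=1 P1.R0=2 P1.R1=1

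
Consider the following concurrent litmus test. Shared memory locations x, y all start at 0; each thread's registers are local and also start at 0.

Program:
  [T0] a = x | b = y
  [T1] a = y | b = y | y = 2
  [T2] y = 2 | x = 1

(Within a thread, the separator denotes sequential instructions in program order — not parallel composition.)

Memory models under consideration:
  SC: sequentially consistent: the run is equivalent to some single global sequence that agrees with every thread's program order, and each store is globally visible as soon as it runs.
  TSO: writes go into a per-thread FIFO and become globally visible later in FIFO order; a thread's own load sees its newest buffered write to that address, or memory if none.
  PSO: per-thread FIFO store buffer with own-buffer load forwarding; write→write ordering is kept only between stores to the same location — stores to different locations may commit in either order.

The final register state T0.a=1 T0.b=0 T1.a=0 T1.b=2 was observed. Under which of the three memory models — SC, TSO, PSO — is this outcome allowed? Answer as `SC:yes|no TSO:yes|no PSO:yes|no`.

SC:no TSO:no PSO:yes

outcome vector order: (T0.a,T0.b,T1.a,T1.b)
[SC] allowed = {0000, 0002, 0022, 0200, 0202, 0222, 1200, 1202, 1222}
[TSO] allowed = {0000, 0002, 0022, 0200, 0202, 0222, 1200, 1202, 1222}
[PSO] allowed = {0000, 0002, 0022, 0200, 0202, 0222, 1000, 1002, 1022, 1200, 1202, 1222}
target 1002 ∈ {PSO}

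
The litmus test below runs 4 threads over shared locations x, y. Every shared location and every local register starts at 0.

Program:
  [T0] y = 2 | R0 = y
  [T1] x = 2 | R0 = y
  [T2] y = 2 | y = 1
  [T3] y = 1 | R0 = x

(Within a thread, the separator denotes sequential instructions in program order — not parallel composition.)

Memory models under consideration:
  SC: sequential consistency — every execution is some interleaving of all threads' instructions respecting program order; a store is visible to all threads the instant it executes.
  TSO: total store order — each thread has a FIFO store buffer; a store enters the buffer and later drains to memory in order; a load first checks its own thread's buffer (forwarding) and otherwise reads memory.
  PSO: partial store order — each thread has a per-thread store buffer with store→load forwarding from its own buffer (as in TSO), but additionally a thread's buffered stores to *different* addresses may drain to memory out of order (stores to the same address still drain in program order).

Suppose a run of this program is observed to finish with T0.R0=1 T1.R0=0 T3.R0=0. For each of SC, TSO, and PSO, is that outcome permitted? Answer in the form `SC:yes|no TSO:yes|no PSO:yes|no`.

SC:no TSO:yes PSO:yes

outcome vector order: (T0.R0,T1.R0,T3.R0)
SC: 10 outcomes — {102; 110; 112; 120; 122; 202; 210; 212; 220; 222}
TSO: 12 outcomes — {100; 102; 110; 112; 120; 122; 200; 202; 210; 212; 220; 222}
PSO: 12 outcomes — {100; 102; 110; 112; 120; 122; 200; 202; 210; 212; 220; 222}
target 100 ∈ {TSO,PSO}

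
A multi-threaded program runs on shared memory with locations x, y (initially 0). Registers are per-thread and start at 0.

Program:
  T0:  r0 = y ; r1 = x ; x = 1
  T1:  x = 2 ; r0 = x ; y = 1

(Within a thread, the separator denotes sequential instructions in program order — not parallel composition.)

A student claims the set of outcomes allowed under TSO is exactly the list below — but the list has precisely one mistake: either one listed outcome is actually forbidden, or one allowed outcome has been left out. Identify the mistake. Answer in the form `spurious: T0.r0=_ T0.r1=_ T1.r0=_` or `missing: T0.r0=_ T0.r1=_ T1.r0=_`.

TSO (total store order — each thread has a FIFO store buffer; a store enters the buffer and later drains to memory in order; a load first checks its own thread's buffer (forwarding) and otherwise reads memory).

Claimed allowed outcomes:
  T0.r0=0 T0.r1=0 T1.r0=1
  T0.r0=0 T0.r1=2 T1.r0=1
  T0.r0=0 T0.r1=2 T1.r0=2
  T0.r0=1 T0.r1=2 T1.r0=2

outcome vector order: (T0.r0,T0.r1,T1.r0)
under TSO → 001; 002; 021; 022; 122
TSO∖claimed = {002}

missing: T0.r0=0 T0.r1=0 T1.r0=2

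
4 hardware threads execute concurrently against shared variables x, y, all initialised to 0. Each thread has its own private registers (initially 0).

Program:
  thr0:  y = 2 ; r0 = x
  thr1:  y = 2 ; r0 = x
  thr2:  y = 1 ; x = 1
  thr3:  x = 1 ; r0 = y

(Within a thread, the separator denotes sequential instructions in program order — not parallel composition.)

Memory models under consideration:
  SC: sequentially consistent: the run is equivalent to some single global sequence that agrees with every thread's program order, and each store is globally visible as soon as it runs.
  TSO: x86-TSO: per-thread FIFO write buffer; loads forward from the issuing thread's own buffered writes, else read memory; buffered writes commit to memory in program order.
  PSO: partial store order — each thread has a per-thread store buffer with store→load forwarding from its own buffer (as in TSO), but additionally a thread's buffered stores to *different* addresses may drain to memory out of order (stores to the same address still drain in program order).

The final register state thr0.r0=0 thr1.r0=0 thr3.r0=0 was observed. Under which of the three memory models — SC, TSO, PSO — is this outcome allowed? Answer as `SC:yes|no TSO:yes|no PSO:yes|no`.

outcome vector order: (thr0.r0,thr1.r0,thr3.r0)
[SC] allowed = {001; 002; 011; 012; 101; 102; 110; 111; 112}
[TSO] allowed = {000; 001; 002; 010; 011; 012; 100; 101; 102; 110; 111; 112}
[PSO] allowed = {000; 001; 002; 010; 011; 012; 100; 101; 102; 110; 111; 112}
target 000 ∈ {TSO,PSO}

SC:no TSO:yes PSO:yes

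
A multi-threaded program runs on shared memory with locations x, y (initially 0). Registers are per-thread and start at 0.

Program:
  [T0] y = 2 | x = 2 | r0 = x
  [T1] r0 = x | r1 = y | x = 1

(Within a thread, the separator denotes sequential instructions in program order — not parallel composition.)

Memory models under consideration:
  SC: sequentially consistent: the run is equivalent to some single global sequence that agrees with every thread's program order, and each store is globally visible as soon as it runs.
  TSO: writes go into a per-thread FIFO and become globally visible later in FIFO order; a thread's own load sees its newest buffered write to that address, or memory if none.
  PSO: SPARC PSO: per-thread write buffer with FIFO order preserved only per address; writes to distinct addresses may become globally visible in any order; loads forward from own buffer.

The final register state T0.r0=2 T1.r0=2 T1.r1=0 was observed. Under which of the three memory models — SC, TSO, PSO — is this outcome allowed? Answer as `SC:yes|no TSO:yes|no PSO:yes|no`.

SC:no TSO:no PSO:yes

outcome vector order: (T0.r0,T1.r0,T1.r1)
[SC] allowed = {1/0/0, 1/0/2, 1/2/2, 2/0/0, 2/0/2, 2/2/2}
[TSO] allowed = {1/0/0, 1/0/2, 1/2/2, 2/0/0, 2/0/2, 2/2/2}
[PSO] allowed = {1/0/0, 1/0/2, 1/2/0, 1/2/2, 2/0/0, 2/0/2, 2/2/0, 2/2/2}
target 2/2/0 ∈ {PSO}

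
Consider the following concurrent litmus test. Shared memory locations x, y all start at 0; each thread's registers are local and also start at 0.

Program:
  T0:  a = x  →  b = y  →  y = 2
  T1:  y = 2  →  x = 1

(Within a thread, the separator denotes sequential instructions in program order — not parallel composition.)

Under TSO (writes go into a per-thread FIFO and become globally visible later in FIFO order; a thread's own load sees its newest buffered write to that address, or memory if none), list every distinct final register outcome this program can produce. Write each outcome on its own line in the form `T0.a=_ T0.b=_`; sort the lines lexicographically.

outcome vector order: (T0.a,T0.b)
|TSO outcomes| = 3

T0.a=0 T0.b=0
T0.a=0 T0.b=2
T0.a=1 T0.b=2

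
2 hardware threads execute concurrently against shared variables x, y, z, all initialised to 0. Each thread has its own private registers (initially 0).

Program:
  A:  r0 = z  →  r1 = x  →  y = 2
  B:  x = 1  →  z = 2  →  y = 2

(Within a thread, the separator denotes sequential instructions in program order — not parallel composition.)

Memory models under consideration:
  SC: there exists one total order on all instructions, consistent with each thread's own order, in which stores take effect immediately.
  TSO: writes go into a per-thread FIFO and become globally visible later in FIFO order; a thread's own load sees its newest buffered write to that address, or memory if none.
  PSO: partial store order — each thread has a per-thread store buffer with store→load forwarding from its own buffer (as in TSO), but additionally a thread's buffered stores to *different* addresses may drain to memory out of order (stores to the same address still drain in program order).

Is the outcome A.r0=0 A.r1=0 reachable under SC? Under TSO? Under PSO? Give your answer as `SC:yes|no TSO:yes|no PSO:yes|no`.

SC:yes TSO:yes PSO:yes

outcome vector order: (A.r0,A.r1)
under SC → 00 01 21
under TSO → 00 01 21
under PSO → 00 01 20 21
target 00 ∈ {SC,TSO,PSO}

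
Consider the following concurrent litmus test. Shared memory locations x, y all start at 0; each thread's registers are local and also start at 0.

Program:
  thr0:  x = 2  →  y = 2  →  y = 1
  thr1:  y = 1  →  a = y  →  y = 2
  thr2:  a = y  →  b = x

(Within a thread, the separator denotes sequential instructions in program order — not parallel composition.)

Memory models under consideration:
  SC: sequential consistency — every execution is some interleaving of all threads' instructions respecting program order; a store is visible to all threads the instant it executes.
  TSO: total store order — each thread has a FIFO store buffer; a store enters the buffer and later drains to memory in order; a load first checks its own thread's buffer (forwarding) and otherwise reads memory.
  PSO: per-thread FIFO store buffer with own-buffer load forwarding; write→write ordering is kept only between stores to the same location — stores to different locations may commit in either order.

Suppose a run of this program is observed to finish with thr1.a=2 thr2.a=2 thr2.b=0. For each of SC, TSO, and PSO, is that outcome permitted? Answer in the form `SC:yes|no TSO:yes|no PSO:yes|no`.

outcome vector order: (thr1.a,thr2.a,thr2.b)
under SC → <1 0 0> <1 0 2> <1 1 0> <1 1 2> <1 2 0> <1 2 2> <2 0 0> <2 0 2> <2 1 0> <2 1 2> <2 2 2>
under TSO → <1 0 0> <1 0 2> <1 1 0> <1 1 2> <1 2 0> <1 2 2> <2 0 0> <2 0 2> <2 1 0> <2 1 2> <2 2 2>
under PSO → <1 0 0> <1 0 2> <1 1 0> <1 1 2> <1 2 0> <1 2 2> <2 0 0> <2 0 2> <2 1 0> <2 1 2> <2 2 0> <2 2 2>
target <2 2 0> ∈ {PSO}

SC:no TSO:no PSO:yes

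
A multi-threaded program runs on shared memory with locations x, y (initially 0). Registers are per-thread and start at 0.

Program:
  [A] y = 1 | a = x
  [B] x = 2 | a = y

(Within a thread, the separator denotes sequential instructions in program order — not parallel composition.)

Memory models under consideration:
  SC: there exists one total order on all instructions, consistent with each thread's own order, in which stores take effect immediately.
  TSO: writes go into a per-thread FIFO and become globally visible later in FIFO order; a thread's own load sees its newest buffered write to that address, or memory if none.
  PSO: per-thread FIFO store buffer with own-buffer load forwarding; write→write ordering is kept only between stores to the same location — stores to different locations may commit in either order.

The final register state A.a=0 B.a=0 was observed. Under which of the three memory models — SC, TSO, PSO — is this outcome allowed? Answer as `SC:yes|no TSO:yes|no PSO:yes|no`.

outcome vector order: (A.a,B.a)
SC (3): 01 20 21
TSO (4): 00 01 20 21
PSO (4): 00 01 20 21
target 00 ∈ {TSO,PSO}

SC:no TSO:yes PSO:yes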